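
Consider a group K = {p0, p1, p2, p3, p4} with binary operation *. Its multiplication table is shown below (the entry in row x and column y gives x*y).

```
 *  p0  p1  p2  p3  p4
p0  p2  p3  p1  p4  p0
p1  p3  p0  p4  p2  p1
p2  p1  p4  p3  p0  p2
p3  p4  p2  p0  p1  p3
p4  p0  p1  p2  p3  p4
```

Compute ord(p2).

The identity element is p4 (its row matches the header).
p2^1 = p2
p2^2 = p2*p2 = p3
p2^3 = p3*p2 = p0
p2^4 = p0*p2 = p1
p2^5 = p1*p2 = p4
The first power of p2 equal to the identity is p2^5, so ord(p2) = 5.
(Structurally, K here is isomorphic to the cyclic group Z_5.)

5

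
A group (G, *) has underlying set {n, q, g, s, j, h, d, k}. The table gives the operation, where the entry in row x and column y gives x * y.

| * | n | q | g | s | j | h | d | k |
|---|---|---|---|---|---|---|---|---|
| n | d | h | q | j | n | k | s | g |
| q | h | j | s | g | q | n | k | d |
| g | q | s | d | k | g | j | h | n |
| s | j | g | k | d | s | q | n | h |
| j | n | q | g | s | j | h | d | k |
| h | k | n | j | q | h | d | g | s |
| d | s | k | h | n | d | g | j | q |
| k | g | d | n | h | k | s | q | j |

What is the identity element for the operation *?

j

The identity e satisfies e * x = x for all x, so its row in the table reproduces the column headers.
Row j reads: n, q, g, s, j, h, d, k — exactly the header order. So j is the identity.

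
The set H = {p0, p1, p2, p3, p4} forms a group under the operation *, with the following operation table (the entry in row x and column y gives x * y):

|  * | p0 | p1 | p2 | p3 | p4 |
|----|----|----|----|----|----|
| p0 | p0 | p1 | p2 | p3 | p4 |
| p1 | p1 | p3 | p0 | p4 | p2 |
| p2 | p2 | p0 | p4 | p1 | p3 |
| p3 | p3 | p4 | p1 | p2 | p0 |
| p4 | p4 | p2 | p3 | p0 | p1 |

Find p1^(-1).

First locate the identity: row p0 matches the header, so p0 is the identity.
Scan row p1 for p0: p1 * p2 = p0. Hence p1^(-1) = p2.

p2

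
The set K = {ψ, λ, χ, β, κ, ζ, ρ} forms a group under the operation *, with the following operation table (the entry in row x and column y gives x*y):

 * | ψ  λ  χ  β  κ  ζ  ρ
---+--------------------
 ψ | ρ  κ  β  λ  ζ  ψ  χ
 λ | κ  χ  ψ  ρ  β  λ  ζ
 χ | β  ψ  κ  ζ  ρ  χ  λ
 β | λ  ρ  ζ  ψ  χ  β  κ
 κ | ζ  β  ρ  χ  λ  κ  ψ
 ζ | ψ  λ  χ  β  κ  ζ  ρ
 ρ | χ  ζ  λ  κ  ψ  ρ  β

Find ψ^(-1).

First locate the identity: row ζ matches the header, so ζ is the identity.
Scan row ψ for ζ: ψ*κ = ζ. Hence ψ^(-1) = κ.

κ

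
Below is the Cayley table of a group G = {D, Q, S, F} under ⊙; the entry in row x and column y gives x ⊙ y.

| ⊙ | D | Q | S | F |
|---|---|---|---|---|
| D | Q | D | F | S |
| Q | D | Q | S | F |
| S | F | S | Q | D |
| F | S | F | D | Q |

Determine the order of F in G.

The identity element is Q (its row matches the header).
F^1 = F
F^2 = F ⊙ F = Q
The first power of F equal to the identity is F^2, so ord(F) = 2.

2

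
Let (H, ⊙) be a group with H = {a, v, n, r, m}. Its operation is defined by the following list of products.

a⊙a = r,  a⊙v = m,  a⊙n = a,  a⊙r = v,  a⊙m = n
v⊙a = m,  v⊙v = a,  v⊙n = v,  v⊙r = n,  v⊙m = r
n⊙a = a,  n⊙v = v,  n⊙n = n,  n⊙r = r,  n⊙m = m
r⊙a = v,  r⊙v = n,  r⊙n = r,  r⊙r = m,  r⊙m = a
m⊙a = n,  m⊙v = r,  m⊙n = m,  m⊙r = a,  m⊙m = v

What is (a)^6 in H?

a^1 = a
a^2 = a ⊙ a = r
a^3 = r ⊙ a = v
a^4 = v ⊙ a = m
a^5 = m ⊙ a = n
a^6 = n ⊙ a = a

a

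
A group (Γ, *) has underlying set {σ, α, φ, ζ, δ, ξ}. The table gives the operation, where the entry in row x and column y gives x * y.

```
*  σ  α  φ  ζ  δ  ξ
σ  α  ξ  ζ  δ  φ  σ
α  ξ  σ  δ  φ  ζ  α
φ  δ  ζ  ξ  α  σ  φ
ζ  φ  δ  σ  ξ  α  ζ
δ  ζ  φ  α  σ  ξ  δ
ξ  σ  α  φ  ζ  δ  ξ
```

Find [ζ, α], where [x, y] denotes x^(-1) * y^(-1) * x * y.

σ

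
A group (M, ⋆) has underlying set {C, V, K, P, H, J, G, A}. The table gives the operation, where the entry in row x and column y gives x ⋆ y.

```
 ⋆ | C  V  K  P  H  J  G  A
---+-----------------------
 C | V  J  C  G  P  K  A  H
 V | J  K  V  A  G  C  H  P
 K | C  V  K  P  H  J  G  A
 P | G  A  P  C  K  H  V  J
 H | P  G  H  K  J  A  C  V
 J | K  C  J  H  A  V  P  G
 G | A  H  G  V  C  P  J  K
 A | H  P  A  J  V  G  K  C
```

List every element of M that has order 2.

Identity is K. Compute the order of each non-identity element by repeated multiplication:
  C: C → V → J → K  (order 4)
  V: V → K  (order 2)
  P: P → C → G → V → A → J → H → K  (order 8)
  H: H → J → A → V → G → C → P → K  (order 8)
  J: J → V → C → K  (order 4)
  G: G → J → P → V → H → C → A → K  (order 8)
  A: A → C → H → V → P → J → G → K  (order 8)
Elements of order 2: {V}.

{V}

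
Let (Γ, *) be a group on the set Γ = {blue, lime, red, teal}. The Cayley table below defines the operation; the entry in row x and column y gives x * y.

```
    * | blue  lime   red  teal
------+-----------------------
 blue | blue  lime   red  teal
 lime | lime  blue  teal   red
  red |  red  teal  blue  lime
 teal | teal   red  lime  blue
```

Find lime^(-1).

lime

First locate the identity: row blue matches the header, so blue is the identity.
Scan row lime for blue: lime * lime = blue. Hence lime^(-1) = lime.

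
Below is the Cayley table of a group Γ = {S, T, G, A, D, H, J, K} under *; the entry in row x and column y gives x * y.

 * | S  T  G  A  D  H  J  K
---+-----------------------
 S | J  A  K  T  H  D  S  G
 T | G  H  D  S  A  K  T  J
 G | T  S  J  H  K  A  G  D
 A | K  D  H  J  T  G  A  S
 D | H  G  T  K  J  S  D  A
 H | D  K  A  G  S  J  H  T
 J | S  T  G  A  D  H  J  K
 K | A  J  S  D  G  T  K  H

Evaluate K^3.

T

K^1 = K
K^2 = K * K = H
K^3 = H * K = T
(Structurally, Γ here is isomorphic to the dihedral group D_4.)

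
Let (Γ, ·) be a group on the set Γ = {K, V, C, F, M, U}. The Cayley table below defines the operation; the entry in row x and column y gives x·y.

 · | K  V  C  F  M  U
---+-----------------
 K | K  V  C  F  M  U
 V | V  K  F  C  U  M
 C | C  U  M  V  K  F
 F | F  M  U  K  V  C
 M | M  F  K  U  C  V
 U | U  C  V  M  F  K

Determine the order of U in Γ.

2

The identity element is K (its row matches the header).
U^1 = U
U^2 = U·U = K
The first power of U equal to the identity is U^2, so ord(U) = 2.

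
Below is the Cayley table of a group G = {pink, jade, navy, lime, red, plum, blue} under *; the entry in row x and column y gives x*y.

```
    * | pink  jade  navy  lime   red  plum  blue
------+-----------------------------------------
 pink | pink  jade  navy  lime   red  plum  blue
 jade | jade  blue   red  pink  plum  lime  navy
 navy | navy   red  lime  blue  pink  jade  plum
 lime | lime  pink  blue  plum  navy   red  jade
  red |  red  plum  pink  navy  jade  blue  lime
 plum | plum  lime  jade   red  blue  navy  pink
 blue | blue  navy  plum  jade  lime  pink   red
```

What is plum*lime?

Read row plum, column lime: plum*lime = red.

red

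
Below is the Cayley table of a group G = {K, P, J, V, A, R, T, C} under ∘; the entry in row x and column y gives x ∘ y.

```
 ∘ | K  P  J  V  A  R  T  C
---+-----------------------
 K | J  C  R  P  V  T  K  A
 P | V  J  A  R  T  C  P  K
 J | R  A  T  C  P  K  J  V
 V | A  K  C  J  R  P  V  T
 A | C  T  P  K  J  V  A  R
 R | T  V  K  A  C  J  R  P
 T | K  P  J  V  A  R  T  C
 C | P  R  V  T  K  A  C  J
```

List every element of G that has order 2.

{J}

Identity is T. Compute the order of each non-identity element by repeated multiplication:
  K: K → J → R → T  (order 4)
  P: P → J → A → T  (order 4)
  J: J → T  (order 2)
  V: V → J → C → T  (order 4)
  A: A → J → P → T  (order 4)
  R: R → J → K → T  (order 4)
  C: C → J → V → T  (order 4)
Elements of order 2: {J}.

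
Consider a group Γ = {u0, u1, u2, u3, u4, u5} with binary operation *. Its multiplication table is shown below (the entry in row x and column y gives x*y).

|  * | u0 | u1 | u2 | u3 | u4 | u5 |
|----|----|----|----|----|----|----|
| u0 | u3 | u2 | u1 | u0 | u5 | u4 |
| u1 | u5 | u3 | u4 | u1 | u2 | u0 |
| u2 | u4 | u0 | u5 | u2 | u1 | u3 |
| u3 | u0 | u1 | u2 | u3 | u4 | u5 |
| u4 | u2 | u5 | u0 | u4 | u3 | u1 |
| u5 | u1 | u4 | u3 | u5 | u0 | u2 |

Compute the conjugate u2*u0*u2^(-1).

The identity is u3. In row u2, the entry u3 sits in column u5, so u2^(-1) = u5.
u2*u0 = u4
u4*u5 = u1

u1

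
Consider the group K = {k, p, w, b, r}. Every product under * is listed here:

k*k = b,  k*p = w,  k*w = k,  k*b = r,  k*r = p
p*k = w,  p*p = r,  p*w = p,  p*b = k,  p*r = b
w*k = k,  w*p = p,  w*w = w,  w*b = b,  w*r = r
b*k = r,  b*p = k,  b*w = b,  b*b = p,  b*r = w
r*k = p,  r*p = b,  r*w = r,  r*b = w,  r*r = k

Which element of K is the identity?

w

The identity e satisfies e * x = x for all x, so its row in the table reproduces the column headers.
Row w reads: k, p, w, b, r — exactly the header order. So w is the identity.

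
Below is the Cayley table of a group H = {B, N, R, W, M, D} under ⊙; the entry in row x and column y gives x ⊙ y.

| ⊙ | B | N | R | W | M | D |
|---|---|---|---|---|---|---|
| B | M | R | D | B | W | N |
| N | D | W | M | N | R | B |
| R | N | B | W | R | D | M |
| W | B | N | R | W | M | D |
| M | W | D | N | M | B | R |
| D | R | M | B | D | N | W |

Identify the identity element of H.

The identity e satisfies e ⊙ x = x for all x, so its row in the table reproduces the column headers.
Row W reads: B, N, R, W, M, D — exactly the header order. So W is the identity.

W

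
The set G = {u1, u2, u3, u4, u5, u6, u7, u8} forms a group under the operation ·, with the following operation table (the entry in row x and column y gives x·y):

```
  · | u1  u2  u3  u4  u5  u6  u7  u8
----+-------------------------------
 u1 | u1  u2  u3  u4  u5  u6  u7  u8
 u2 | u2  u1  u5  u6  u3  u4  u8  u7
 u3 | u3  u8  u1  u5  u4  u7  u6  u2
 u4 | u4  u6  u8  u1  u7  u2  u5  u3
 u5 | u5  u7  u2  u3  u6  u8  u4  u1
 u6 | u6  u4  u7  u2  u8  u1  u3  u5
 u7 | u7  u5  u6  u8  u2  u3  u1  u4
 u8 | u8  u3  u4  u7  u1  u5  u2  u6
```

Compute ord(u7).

2

The identity element is u1 (its row matches the header).
u7^1 = u7
u7^2 = u7·u7 = u1
The first power of u7 equal to the identity is u7^2, so ord(u7) = 2.
(Structurally, G here is isomorphic to the dihedral group D_4.)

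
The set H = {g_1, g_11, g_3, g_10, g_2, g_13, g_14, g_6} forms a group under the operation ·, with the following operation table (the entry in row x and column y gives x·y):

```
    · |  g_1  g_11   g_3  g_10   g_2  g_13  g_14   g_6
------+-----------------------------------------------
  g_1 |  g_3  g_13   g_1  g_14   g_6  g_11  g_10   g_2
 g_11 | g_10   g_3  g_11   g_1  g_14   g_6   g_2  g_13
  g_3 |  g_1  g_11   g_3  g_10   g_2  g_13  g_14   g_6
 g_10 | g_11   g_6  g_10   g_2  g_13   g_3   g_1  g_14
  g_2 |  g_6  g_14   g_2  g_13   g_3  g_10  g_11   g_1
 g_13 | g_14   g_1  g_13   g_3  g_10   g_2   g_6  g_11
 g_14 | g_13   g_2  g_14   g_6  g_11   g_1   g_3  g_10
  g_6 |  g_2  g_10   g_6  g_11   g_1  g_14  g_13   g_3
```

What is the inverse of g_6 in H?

First locate the identity: row g_3 matches the header, so g_3 is the identity.
Scan row g_6 for g_3: g_6·g_6 = g_3. Hence g_6^(-1) = g_6.
(Structurally, H here is isomorphic to the dihedral group D_4.)

g_6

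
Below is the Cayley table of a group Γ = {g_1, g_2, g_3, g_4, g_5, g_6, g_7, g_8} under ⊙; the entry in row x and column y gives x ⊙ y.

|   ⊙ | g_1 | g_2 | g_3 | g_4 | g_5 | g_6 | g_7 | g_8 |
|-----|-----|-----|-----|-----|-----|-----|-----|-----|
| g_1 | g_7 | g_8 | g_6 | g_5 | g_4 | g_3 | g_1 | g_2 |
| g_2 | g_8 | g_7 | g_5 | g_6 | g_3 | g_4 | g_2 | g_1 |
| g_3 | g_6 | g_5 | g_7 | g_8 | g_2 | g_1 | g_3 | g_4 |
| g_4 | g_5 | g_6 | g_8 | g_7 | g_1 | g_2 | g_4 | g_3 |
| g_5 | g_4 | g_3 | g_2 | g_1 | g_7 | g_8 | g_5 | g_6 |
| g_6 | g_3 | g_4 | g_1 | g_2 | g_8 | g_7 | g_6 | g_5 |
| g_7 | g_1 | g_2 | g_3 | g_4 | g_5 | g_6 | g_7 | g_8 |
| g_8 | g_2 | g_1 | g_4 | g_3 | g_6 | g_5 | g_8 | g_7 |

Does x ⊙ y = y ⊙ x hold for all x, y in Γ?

Check whether the table is symmetric across its main diagonal.
Every entry (row x, col y) equals the entry (row y, col x), so Γ is abelian.

Yes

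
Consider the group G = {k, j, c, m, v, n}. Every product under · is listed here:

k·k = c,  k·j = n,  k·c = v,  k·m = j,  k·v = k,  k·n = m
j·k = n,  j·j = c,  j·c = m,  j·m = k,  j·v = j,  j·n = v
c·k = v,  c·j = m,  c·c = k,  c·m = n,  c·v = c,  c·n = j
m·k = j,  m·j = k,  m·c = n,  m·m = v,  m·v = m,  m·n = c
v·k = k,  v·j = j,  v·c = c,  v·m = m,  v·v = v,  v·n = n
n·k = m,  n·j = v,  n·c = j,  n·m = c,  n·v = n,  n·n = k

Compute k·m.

j

Read row k, column m: k·m = j.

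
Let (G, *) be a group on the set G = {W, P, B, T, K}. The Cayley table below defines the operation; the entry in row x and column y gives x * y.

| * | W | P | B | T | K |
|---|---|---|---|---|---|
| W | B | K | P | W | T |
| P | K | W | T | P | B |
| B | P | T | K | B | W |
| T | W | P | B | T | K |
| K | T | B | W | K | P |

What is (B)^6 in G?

B

B^1 = B
B^2 = B * B = K
B^3 = K * B = W
B^4 = W * B = P
B^5 = P * B = T
B^6 = T * B = B
(Structurally, G here is isomorphic to the cyclic group Z_5.)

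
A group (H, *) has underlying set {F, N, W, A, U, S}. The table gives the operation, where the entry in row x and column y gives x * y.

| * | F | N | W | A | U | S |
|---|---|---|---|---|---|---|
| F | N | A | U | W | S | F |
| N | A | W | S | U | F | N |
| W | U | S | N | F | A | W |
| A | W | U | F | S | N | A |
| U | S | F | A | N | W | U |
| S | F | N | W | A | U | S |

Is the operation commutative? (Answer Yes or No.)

Yes

Check whether the table is symmetric across its main diagonal.
Every entry (row x, col y) equals the entry (row y, col x), so H is abelian.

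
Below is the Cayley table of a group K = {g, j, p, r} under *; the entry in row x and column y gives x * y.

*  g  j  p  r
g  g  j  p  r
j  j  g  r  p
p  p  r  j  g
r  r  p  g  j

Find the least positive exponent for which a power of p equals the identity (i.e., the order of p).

The identity element is g (its row matches the header).
p^1 = p
p^2 = p * p = j
p^3 = j * p = r
p^4 = r * p = g
The first power of p equal to the identity is p^4, so ord(p) = 4.
(Structurally, K here is isomorphic to the cyclic group Z_4.)

4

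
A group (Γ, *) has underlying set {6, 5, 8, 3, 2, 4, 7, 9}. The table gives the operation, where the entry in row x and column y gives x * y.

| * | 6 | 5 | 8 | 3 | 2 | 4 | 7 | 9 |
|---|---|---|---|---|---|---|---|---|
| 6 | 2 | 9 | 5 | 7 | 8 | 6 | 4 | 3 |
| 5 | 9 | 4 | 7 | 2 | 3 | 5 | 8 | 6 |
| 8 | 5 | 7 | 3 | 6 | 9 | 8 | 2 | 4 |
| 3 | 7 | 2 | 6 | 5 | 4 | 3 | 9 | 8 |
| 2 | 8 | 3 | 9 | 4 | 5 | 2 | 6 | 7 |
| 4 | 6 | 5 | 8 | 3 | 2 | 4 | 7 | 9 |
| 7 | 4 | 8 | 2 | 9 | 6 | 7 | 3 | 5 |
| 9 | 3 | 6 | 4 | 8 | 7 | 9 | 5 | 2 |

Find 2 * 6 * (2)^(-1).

6

The identity is 4. In row 2, the entry 4 sits in column 3, so 2^(-1) = 3.
2 * 6 = 8
8 * 3 = 6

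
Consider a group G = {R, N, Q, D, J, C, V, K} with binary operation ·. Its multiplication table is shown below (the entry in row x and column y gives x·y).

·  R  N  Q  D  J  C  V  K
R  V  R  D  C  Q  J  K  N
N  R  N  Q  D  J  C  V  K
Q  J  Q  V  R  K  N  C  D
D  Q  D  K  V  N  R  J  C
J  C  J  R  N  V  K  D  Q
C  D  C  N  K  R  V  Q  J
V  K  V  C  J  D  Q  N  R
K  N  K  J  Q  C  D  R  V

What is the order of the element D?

The identity element is N (its row matches the header).
D^1 = D
D^2 = D·D = V
D^3 = V·D = J
D^4 = J·D = N
The first power of D equal to the identity is D^4, so ord(D) = 4.

4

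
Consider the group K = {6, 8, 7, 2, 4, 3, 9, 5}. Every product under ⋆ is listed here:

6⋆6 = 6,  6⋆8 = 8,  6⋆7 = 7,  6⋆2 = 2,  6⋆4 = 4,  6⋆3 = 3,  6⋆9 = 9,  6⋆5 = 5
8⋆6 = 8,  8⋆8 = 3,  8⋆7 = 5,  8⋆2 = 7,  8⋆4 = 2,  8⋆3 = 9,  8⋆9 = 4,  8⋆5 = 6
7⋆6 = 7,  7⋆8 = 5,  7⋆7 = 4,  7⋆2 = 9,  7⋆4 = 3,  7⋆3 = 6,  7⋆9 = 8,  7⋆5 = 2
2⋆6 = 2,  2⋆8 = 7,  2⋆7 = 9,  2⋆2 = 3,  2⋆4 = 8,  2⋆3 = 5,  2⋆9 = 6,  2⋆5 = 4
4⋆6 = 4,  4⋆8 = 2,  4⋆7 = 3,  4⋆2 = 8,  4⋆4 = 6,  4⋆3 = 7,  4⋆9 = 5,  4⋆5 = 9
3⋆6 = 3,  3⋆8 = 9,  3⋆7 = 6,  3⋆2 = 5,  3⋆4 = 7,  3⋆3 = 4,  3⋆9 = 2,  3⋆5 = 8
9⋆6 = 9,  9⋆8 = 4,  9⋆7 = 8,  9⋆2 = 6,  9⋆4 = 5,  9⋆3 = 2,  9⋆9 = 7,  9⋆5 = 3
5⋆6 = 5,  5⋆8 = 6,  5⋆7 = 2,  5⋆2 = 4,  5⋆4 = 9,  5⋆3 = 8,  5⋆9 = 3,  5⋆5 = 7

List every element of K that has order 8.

Identity is 6. Compute the order of each non-identity element by repeated multiplication:
  8: 8 → 3 → 9 → 4 → 2 → 7 → 5 → 6  (order 8)
  7: 7 → 4 → 3 → 6  (order 4)
  2: 2 → 3 → 5 → 4 → 8 → 7 → 9 → 6  (order 8)
  4: 4 → 6  (order 2)
  3: 3 → 4 → 7 → 6  (order 4)
  9: 9 → 7 → 8 → 4 → 5 → 3 → 2 → 6  (order 8)
  5: 5 → 7 → 2 → 4 → 9 → 3 → 8 → 6  (order 8)
Elements of order 8: {2, 5, 8, 9}.

{2, 5, 8, 9}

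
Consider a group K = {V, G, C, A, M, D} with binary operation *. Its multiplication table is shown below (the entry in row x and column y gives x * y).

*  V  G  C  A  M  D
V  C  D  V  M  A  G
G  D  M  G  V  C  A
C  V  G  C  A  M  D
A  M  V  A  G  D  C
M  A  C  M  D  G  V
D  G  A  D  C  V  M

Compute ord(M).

3

The identity element is C (its row matches the header).
M^1 = M
M^2 = M * M = G
M^3 = G * M = C
The first power of M equal to the identity is M^3, so ord(M) = 3.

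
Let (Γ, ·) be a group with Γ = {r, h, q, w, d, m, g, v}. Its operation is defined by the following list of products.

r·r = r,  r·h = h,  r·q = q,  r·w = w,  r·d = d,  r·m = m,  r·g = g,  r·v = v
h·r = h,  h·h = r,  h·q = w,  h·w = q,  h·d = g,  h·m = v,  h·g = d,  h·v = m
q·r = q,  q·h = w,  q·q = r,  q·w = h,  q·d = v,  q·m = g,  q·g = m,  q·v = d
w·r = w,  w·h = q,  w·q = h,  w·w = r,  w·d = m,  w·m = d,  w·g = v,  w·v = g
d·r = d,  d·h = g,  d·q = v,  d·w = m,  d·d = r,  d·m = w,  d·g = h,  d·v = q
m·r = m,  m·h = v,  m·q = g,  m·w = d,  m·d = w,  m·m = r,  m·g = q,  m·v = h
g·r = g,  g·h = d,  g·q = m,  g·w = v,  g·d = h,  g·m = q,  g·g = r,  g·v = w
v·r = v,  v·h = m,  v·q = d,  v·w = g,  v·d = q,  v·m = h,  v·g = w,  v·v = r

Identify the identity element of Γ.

r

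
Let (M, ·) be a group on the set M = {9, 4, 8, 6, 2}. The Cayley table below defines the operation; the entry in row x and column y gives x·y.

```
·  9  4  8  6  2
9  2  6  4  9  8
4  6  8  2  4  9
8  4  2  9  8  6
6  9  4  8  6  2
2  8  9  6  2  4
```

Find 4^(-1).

First locate the identity: row 6 matches the header, so 6 is the identity.
Scan row 4 for 6: 4·9 = 6. Hence 4^(-1) = 9.

9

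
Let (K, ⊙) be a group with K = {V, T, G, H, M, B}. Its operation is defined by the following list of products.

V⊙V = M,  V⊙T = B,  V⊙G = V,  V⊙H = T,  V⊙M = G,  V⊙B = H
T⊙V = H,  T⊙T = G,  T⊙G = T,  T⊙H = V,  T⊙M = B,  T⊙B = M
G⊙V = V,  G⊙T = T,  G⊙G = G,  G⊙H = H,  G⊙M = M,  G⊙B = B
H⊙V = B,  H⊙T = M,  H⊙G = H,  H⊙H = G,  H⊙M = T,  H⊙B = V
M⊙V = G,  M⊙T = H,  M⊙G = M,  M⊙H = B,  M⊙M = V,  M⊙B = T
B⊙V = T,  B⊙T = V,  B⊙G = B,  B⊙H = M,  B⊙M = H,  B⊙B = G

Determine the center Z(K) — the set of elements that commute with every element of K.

{G}

An element z is central iff its row equals its column in the table.
For B: B ⊙ V = T ≠ H = V ⊙ B, so B ∉ Z.
Checking each element this way leaves Z(K) = {G}.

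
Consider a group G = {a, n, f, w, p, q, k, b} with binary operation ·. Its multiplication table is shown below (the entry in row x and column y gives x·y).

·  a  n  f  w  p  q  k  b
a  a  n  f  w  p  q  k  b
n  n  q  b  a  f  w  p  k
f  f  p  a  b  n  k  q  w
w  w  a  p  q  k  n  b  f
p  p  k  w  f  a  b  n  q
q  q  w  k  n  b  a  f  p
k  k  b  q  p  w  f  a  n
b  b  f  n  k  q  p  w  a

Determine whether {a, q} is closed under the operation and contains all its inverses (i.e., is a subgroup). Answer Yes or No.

Yes

{a, q} contains the identity a.
Checking products: every product of two elements of {a, q} (read from the table) lies in {a, q}, so the set is closed.
In a finite group, a nonempty closed subset is a subgroup. So {a, q} ≤ G.
(Structurally, G here is isomorphic to the dihedral group D_4.)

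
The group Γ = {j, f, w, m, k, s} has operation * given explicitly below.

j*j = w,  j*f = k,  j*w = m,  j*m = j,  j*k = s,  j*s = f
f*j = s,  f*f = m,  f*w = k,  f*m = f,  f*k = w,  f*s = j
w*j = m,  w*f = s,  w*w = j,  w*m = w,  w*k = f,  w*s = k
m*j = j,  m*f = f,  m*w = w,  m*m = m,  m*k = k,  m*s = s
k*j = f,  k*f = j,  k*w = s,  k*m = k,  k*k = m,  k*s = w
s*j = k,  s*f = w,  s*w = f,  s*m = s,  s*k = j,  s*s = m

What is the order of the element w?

The identity element is m (its row matches the header).
w^1 = w
w^2 = w * w = j
w^3 = j * w = m
The first power of w equal to the identity is w^3, so ord(w) = 3.
(Structurally, Γ here is isomorphic to the symmetric group S_3.)

3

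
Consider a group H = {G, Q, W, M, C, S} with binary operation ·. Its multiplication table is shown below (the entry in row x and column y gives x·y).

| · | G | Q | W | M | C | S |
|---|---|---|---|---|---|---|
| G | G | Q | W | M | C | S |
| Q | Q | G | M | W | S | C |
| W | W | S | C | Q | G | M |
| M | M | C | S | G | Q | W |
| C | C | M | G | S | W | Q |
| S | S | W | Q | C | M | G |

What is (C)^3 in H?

C^1 = C
C^2 = C·C = W
C^3 = W·C = G

G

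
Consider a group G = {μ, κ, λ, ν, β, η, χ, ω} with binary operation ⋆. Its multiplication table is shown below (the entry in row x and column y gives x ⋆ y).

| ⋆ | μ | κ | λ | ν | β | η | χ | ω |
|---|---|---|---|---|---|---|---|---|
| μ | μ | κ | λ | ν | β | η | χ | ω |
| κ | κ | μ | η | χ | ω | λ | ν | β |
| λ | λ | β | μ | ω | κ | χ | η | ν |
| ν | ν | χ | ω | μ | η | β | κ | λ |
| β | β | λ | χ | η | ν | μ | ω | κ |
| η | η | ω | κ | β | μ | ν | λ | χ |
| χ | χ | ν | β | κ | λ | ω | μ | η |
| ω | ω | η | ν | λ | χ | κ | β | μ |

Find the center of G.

An element z is central iff its row equals its column in the table.
For λ: λ ⋆ η = χ ≠ κ = η ⋆ λ, so λ ∉ Z.
Checking each element this way leaves Z(G) = {μ, ν}.

{μ, ν}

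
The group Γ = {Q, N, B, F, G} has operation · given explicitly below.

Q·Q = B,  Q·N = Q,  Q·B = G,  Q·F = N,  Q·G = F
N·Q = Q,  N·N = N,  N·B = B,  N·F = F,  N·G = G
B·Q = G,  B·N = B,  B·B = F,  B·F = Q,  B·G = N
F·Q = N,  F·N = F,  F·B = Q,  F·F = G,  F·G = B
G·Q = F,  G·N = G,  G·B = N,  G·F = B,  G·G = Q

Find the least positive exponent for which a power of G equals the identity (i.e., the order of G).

The identity element is N (its row matches the header).
G^1 = G
G^2 = G·G = Q
G^3 = Q·G = F
G^4 = F·G = B
G^5 = B·G = N
The first power of G equal to the identity is G^5, so ord(G) = 5.

5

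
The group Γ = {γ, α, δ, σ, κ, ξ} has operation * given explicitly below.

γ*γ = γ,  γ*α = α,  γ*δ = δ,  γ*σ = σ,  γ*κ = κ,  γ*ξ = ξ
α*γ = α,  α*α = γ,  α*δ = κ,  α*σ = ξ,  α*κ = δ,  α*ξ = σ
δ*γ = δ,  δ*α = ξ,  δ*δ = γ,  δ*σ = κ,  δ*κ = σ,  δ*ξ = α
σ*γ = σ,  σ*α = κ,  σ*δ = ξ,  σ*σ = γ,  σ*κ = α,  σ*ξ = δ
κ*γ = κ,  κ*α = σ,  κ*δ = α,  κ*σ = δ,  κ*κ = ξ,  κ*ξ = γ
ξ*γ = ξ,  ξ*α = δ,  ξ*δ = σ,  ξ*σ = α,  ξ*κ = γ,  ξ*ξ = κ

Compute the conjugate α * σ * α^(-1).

δ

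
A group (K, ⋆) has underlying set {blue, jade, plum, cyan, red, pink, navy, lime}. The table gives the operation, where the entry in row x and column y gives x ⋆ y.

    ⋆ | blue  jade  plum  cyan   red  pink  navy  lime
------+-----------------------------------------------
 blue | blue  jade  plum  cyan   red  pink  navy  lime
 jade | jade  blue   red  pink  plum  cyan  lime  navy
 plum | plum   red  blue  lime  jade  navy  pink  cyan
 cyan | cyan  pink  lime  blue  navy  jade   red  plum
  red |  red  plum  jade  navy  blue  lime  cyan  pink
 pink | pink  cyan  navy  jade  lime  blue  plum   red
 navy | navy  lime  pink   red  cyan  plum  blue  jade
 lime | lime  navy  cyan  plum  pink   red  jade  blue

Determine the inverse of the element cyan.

cyan

First locate the identity: row blue matches the header, so blue is the identity.
Scan row cyan for blue: cyan ⋆ cyan = blue. Hence cyan^(-1) = cyan.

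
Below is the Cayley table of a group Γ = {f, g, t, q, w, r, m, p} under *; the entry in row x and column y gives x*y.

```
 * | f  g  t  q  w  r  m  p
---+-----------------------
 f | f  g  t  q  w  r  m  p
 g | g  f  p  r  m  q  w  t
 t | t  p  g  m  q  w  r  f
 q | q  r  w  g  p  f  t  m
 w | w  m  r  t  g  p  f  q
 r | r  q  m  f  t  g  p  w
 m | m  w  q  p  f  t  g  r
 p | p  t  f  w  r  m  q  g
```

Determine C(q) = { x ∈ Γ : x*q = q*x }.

Compare row q with column q entry by entry.
r*q = f = q*r, so r commutes with q.
t*q = m but q*t = w, so t does not.
Collecting the elements that commute with q: C(q) = {f, g, q, r}.
(Structurally, Γ here is isomorphic to the quaternion group Q_8.)

{f, g, q, r}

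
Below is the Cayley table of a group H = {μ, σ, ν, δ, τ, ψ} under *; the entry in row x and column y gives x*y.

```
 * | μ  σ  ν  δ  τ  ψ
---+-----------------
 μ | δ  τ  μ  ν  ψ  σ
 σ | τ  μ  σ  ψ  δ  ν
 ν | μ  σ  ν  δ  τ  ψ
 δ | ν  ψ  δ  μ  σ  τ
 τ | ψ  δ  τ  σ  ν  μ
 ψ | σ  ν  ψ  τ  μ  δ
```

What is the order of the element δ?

3

The identity element is ν (its row matches the header).
δ^1 = δ
δ^2 = δ*δ = μ
δ^3 = μ*δ = ν
The first power of δ equal to the identity is δ^3, so ord(δ) = 3.
(Structurally, H here is isomorphic to the cyclic group Z_6.)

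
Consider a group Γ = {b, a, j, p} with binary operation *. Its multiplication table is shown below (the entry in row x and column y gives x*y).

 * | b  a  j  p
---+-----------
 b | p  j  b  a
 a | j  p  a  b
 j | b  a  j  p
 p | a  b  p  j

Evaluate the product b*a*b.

b*a = j
j*b = b
(Structurally, Γ here is isomorphic to the cyclic group Z_4.)

b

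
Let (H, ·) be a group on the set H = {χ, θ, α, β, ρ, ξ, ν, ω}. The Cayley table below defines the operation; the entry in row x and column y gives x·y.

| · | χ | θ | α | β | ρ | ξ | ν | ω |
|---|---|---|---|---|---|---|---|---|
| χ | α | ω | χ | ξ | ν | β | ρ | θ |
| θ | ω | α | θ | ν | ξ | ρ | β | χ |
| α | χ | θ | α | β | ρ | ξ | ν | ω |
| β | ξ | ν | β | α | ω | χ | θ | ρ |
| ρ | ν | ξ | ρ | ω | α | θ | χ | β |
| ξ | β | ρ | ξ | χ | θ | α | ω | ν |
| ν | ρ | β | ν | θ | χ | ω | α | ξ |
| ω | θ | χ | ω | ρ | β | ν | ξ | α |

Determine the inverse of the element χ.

First locate the identity: row α matches the header, so α is the identity.
Scan row χ for α: χ·χ = α. Hence χ^(-1) = χ.

χ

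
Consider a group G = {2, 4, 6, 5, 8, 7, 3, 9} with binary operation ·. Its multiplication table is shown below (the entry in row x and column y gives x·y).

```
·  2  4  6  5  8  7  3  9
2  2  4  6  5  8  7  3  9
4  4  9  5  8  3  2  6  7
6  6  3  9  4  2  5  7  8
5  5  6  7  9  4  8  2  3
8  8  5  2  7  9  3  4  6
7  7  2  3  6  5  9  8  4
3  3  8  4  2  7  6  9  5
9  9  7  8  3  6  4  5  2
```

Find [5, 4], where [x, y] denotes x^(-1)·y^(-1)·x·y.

9

Identity is 2; from the table 5^(-1) = 3 and 4^(-1) = 7.
3·7 = 6
6·5 = 4
4·4 = 9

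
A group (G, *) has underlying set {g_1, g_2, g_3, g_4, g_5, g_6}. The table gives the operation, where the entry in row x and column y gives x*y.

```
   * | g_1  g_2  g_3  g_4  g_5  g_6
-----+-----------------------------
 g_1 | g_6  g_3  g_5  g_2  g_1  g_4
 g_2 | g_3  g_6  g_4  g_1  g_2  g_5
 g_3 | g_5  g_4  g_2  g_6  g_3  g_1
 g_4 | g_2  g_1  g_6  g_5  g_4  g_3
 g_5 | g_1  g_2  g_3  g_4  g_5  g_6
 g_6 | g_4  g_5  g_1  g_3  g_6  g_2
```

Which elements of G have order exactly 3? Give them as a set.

{g_2, g_6}

Identity is g_5. Compute the order of each non-identity element by repeated multiplication:
  g_1: g_1 → g_6 → g_4 → g_2 → g_3 → g_5  (order 6)
  g_2: g_2 → g_6 → g_5  (order 3)
  g_3: g_3 → g_2 → g_4 → g_6 → g_1 → g_5  (order 6)
  g_4: g_4 → g_5  (order 2)
  g_6: g_6 → g_2 → g_5  (order 3)
Elements of order 3: {g_2, g_6}.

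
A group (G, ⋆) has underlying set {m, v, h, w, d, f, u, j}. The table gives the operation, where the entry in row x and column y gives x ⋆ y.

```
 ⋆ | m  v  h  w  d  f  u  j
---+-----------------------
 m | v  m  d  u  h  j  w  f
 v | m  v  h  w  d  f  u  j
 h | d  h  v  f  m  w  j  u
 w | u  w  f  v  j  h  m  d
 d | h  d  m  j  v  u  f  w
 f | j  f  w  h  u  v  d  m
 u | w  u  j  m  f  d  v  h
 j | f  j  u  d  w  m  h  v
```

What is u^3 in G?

u^1 = u
u^2 = u ⋆ u = v
u^3 = v ⋆ u = u
(Structurally, G here is isomorphic to the elementary abelian group (Z_2)^3.)

u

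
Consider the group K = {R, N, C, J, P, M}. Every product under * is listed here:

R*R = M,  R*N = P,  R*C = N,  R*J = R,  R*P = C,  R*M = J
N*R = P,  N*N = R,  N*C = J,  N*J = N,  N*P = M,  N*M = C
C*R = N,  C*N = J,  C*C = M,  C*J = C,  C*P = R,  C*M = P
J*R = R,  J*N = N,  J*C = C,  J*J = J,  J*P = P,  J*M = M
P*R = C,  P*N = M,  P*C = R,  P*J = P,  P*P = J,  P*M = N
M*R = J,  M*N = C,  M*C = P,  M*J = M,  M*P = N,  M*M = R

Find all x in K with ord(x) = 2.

Identity is J. Compute the order of each non-identity element by repeated multiplication:
  R: R → M → J  (order 3)
  N: N → R → P → M → C → J  (order 6)
  C: C → M → P → R → N → J  (order 6)
  P: P → J  (order 2)
  M: M → R → J  (order 3)
Elements of order 2: {P}.

{P}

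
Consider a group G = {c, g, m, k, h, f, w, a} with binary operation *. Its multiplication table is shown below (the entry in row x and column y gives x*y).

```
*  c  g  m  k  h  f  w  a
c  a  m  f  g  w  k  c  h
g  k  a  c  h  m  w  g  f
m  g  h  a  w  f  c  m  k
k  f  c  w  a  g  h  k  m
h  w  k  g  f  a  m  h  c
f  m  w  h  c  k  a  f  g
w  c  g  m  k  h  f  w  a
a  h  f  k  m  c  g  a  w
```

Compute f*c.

m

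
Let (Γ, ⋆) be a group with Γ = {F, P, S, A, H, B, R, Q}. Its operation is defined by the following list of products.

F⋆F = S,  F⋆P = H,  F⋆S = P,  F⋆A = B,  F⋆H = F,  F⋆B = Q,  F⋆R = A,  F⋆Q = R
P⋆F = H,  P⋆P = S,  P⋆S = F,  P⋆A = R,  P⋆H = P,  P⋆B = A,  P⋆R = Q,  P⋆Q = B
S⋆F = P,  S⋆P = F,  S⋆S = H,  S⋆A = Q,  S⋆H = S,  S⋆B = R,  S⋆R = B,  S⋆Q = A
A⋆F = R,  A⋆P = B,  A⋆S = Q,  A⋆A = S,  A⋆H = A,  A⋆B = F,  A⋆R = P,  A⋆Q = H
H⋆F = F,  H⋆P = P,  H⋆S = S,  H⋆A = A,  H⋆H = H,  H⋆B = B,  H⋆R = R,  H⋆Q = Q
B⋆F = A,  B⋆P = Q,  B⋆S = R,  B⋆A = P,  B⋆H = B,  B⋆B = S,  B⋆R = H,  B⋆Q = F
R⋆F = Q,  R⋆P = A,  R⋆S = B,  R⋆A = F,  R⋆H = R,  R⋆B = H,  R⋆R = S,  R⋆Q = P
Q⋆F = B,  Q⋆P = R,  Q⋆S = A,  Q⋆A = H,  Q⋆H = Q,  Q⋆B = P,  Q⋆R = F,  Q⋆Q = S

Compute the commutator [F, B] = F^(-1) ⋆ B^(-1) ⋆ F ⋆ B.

Identity is H; from the table F^(-1) = P and B^(-1) = R.
P ⋆ R = Q
Q ⋆ F = B
B ⋆ B = S

S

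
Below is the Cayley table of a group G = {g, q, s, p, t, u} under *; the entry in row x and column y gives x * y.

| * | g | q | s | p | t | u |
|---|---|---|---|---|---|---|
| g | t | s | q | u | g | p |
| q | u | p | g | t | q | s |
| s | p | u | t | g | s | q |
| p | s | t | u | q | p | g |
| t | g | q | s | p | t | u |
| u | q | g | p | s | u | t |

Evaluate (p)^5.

p^1 = p
p^2 = p * p = q
p^3 = q * p = t
p^4 = t * p = p
p^5 = p * p = q

q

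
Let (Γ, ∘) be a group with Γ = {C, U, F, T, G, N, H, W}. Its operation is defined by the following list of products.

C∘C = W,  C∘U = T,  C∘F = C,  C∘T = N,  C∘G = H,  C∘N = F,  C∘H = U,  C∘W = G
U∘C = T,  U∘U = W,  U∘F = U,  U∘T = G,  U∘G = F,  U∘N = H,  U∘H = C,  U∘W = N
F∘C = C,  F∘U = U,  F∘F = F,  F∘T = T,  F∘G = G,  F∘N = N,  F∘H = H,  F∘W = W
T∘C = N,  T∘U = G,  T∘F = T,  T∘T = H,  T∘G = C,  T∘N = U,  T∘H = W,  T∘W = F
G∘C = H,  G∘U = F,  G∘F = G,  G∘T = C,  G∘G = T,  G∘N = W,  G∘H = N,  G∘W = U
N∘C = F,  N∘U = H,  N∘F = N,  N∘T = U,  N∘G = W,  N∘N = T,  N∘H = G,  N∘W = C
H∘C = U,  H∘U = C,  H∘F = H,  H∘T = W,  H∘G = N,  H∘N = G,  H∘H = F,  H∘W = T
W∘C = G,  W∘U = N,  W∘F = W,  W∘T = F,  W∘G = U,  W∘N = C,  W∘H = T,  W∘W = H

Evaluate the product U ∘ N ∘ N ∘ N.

U ∘ N = H
H ∘ N = G
G ∘ N = W

W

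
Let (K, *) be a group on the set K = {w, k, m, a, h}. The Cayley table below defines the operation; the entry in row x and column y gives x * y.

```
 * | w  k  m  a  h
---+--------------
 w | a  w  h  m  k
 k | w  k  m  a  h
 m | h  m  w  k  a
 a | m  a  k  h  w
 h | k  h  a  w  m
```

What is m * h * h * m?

m * h = a
a * h = w
w * m = h

h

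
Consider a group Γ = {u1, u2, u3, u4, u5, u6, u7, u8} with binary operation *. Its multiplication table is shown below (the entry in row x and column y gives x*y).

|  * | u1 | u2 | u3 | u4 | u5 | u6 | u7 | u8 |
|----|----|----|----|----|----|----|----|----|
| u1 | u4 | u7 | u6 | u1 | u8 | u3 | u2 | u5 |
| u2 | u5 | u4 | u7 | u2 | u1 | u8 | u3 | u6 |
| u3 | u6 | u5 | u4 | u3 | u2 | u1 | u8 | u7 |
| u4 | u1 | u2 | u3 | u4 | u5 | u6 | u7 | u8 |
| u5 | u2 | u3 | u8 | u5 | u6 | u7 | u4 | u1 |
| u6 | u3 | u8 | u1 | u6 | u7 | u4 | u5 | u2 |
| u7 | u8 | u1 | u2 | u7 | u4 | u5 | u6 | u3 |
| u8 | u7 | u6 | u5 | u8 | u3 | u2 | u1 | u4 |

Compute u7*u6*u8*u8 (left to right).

u5

u7*u6 = u5
u5*u8 = u1
u1*u8 = u5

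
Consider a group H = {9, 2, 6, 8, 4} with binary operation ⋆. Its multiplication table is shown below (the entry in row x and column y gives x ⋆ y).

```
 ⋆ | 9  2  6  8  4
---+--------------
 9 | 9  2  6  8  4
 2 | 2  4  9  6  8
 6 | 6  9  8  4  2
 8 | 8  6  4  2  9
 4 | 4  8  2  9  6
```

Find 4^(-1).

8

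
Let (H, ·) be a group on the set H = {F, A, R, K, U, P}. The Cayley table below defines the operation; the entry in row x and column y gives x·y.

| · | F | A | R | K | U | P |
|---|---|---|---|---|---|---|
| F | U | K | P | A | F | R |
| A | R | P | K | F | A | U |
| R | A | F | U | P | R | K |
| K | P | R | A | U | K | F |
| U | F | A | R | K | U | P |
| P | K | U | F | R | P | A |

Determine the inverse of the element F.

First locate the identity: row U matches the header, so U is the identity.
Scan row F for U: F·F = U. Hence F^(-1) = F.

F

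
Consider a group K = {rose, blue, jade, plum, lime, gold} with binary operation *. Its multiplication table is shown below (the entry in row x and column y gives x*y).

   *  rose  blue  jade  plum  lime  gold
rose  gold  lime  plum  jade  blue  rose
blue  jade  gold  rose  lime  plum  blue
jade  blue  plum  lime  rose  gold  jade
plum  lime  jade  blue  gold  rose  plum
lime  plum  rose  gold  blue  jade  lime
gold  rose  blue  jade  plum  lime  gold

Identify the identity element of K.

gold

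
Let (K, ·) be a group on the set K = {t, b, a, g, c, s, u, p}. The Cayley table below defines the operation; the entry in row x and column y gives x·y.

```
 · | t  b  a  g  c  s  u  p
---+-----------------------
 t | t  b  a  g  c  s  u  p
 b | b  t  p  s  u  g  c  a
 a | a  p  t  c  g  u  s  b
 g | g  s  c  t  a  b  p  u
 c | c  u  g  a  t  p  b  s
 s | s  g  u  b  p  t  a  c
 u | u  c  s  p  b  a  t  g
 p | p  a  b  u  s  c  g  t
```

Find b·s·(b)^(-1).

s

The identity is t. In row b, the entry t sits in column b, so b^(-1) = b.
b·s = g
g·b = s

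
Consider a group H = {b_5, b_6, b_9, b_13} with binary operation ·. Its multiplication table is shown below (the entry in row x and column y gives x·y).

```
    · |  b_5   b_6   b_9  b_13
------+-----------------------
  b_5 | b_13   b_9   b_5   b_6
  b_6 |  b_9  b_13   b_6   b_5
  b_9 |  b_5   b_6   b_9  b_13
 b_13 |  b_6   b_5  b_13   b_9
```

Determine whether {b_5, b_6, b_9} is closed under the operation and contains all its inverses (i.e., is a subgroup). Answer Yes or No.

No

b_5·b_5 = b_13, which is not in {b_5, b_6, b_9}.
The subset is not closed under ·, so it is not a subgroup.
(Structurally, H here is isomorphic to the cyclic group Z_4.)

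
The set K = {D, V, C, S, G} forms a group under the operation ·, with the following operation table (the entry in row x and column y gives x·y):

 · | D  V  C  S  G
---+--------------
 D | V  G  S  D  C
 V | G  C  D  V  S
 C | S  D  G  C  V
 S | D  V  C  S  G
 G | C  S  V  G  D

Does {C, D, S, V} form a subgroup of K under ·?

No

V·D = G, which is not in {C, D, S, V}.
The subset is not closed under ·, so it is not a subgroup.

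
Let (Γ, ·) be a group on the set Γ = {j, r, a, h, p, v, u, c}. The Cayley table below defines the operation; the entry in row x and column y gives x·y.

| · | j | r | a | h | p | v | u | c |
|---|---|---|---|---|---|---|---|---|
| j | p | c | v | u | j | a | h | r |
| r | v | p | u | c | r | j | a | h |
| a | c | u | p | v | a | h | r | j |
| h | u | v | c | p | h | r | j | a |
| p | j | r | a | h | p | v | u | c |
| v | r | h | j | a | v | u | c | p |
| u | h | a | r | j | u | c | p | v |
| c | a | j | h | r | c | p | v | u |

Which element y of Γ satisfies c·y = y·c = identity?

First locate the identity: row p matches the header, so p is the identity.
Scan row c for p: c·v = p. Hence c^(-1) = v.

v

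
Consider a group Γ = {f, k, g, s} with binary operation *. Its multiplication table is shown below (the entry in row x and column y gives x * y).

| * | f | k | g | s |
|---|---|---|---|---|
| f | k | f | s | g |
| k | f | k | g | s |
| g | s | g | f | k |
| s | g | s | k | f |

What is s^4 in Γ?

s^1 = s
s^2 = s * s = f
s^3 = f * s = g
s^4 = g * s = k

k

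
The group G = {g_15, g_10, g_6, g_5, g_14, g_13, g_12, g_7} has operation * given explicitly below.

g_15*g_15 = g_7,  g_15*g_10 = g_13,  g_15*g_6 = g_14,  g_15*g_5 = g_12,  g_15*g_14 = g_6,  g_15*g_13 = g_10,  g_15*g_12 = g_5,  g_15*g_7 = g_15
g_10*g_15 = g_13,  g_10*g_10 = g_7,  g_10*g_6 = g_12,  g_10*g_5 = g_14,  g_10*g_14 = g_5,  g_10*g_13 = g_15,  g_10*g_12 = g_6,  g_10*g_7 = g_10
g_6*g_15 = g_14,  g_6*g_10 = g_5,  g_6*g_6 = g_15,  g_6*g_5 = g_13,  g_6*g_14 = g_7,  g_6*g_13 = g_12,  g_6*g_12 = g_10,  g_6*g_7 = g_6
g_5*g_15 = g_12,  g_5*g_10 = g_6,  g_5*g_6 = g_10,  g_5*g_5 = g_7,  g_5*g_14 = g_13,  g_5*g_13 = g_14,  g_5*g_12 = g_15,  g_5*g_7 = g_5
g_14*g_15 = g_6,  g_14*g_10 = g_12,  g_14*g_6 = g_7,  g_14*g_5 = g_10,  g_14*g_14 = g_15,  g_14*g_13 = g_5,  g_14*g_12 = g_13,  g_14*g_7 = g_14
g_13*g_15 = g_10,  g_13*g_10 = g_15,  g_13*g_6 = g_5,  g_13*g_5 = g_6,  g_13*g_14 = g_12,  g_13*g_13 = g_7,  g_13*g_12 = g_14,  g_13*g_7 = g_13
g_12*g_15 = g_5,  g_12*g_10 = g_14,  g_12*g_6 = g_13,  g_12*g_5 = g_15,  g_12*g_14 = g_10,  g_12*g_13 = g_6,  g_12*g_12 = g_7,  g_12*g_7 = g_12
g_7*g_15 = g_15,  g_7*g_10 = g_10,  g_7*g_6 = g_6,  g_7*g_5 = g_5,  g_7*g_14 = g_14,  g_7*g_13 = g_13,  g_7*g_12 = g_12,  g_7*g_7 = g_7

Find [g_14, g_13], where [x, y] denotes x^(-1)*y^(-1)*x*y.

Identity is g_7; from the table g_14^(-1) = g_6 and g_13^(-1) = g_13.
g_6*g_13 = g_12
g_12*g_14 = g_10
g_10*g_13 = g_15

g_15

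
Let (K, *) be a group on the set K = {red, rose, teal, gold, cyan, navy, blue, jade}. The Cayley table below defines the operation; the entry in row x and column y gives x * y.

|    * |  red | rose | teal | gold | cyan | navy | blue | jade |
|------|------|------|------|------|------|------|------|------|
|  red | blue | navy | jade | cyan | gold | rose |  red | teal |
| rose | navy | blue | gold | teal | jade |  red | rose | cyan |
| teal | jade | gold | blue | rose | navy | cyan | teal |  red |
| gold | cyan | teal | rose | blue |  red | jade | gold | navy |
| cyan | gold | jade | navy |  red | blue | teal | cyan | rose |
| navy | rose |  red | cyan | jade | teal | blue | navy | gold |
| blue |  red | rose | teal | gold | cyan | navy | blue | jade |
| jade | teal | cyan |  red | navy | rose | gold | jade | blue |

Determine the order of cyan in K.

2

The identity element is blue (its row matches the header).
cyan^1 = cyan
cyan^2 = cyan * cyan = blue
The first power of cyan equal to the identity is cyan^2, so ord(cyan) = 2.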